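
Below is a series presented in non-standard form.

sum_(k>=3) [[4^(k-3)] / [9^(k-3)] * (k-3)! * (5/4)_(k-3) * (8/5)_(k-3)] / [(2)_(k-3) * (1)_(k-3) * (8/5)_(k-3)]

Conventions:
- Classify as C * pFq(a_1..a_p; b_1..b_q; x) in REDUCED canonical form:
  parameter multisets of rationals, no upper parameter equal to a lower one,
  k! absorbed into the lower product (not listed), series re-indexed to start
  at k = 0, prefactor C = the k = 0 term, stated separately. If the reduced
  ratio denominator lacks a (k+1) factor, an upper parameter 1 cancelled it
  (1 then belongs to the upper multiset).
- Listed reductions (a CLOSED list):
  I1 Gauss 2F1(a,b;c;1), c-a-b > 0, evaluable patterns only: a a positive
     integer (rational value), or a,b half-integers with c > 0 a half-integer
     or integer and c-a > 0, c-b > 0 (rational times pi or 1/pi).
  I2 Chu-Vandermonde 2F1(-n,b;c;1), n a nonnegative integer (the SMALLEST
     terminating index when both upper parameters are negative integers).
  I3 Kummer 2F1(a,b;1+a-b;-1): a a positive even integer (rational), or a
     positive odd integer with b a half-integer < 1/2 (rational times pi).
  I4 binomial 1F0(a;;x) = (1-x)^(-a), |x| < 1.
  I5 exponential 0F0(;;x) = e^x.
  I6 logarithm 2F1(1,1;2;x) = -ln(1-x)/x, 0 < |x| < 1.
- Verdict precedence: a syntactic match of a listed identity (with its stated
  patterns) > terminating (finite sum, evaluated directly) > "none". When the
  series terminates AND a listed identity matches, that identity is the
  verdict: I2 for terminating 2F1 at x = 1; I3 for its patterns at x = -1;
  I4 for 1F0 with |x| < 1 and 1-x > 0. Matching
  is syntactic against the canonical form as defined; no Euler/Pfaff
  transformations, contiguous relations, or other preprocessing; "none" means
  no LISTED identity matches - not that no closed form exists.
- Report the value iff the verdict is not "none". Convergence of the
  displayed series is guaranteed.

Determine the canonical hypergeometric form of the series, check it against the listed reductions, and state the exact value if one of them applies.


With C = 1: the canonical form is 2F1(1, 5/4; 2; 4/9). Verdict: none (x = 4/9): each listed identity misses the multisets {1, 5/4} ; {2}.

First insight: x = (4/9) and the parameter 8/5 appears in both the upper and lower lists and cancels.
Step ratio: r(k) = (4/9) * (k+1) (k+5/4) / [(k+2) (k+1)] - poly over poly, x = (4/9) from leading terms; C = 1 at k = 0.


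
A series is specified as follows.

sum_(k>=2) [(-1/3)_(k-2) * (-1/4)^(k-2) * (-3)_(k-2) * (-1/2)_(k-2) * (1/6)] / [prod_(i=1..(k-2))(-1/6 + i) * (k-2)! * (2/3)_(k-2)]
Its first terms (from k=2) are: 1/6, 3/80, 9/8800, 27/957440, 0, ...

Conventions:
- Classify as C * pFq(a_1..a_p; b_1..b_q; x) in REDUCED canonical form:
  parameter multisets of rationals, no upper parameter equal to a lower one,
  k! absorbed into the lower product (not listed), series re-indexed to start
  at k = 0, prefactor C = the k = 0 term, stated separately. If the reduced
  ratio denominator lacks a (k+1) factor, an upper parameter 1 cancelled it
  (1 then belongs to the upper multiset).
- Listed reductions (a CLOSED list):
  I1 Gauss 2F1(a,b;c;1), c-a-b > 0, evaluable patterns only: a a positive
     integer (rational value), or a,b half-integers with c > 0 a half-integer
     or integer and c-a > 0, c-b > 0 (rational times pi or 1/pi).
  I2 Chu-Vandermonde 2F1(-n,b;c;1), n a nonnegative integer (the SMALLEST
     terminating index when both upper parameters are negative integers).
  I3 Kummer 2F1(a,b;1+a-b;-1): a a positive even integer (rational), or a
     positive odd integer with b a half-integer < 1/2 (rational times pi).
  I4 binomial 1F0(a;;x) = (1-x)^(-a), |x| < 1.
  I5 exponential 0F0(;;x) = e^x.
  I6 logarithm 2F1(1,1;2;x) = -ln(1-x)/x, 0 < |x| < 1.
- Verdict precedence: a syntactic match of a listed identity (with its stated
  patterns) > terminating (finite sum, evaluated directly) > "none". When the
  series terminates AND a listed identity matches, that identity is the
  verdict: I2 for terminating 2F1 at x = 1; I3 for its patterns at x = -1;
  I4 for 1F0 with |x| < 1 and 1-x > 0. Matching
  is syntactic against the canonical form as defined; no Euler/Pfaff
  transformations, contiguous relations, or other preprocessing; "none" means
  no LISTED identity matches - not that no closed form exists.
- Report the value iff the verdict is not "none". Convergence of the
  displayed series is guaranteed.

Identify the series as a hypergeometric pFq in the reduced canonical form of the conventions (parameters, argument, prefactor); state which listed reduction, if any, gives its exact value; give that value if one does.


Prefactor 1/6, argument -1/4: 3F2 with upper {-3, -1/2, -1/3} over lower {2/3, 5/6}. Verdict: terminating. With -3 upstairs the series is a 4-term polynomial sum; evaluated term by term. Exact value: 2947253/14361600.

Key step: from the first term 1/6: the lower running product (prefactor 1/6) is a rising factorial.
Adjacent-term ratio: r(k) = (-1/4) * (k-3) (k-1/2) (k-1/3) / [(k+2/3) (k+5/6) (k+1)] - rational in k, leading ratio (-1/4); with t_0 = 1/6, classification follows.


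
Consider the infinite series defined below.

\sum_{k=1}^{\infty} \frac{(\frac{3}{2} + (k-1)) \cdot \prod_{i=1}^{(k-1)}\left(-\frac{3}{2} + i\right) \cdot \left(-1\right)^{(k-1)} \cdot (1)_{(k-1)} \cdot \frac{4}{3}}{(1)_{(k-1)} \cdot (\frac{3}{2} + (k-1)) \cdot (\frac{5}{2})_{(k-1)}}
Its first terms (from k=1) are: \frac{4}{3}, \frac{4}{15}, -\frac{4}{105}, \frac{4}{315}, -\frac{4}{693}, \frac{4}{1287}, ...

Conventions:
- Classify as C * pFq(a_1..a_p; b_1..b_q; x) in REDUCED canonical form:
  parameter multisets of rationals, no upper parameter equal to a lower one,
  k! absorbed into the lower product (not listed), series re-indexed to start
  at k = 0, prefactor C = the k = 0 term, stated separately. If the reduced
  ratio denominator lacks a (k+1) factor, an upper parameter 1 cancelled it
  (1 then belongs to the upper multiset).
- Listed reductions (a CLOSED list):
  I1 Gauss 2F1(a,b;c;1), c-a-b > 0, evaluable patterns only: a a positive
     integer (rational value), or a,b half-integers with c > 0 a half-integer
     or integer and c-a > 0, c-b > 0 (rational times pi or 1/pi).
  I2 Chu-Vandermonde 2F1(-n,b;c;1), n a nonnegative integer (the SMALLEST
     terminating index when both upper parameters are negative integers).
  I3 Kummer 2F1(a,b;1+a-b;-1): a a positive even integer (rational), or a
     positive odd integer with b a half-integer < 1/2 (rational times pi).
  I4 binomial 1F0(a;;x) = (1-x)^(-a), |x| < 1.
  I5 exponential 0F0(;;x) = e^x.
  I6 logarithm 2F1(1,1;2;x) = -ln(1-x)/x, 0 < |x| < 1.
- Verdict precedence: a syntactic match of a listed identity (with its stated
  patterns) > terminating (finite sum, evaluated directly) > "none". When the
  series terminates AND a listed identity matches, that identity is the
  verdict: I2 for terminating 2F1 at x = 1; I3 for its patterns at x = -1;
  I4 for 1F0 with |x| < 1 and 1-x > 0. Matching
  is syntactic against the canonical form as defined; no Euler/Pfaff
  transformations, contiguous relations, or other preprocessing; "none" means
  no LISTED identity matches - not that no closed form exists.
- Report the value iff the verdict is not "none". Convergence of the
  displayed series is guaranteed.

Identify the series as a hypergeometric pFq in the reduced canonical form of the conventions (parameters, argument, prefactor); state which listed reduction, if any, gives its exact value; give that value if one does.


Prefactor \frac{4}{3}, argument -1: 2F1 with upper {-\frac{1}{2}, 1} over lower {\frac{5}{2}}. Verdict at x = -1: the Kummer evaluation I3 matches (x = -1; c = \frac{5}{2} equals 1+a-b for upper {-\frac{1}{2}, 1}: listed pattern). Hence: \frac{1}{2} \cdot \pi.

Structural cue: with t_0 = \frac{4}{3}, the running product (C = 4/3) telescopes to a rising factorial.
Step ratio: r(k) = -1 * (k-\frac{1}{2}) (k+1) / [(k+\frac{5}{2}) (k+1)] - rational in k. x = -1; t_0 = \frac{4}{3}; negate the roots.


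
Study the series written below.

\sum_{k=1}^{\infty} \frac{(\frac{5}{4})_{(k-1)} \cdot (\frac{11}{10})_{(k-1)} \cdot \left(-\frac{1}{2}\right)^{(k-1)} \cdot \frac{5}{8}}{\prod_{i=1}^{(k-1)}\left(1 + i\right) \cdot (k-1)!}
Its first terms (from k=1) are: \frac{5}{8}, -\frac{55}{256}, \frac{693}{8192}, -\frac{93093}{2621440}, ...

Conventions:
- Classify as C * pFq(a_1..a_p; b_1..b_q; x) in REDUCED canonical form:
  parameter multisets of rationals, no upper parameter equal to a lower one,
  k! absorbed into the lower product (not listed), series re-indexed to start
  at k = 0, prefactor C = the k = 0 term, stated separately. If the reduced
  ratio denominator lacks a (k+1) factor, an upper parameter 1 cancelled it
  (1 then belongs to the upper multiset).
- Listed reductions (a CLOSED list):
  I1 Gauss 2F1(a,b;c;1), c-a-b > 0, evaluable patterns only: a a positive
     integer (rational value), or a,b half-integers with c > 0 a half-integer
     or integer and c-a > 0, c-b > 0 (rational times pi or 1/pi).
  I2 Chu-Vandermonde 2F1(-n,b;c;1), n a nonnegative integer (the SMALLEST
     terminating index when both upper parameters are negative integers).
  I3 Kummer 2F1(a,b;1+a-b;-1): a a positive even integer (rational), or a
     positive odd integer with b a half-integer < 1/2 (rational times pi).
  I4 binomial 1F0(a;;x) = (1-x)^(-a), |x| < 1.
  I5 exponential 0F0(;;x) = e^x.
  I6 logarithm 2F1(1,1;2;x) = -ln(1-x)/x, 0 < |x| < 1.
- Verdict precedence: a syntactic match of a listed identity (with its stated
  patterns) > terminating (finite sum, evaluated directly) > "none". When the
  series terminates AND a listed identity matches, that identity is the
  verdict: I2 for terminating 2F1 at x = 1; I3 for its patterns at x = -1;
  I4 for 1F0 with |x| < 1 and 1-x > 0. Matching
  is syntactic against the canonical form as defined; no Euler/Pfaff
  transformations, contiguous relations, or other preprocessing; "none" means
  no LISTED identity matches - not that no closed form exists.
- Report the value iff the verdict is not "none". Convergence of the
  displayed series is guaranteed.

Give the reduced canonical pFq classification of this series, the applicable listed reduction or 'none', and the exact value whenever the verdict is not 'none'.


Key observation: with t_0 = \frac{5}{8}, the lower running product (C = 5/8, x = -1/2) is a rising factorial.
Ratio: r(k) = -\frac{1}{2} * (k+\frac{11}{10}) (k+\frac{5}{4}) / [(k+2) (k+1)] ; factor over Q: parameters, x = -\frac{1}{2}, and C = \frac{5}{8}.

At argument -\frac{1}{2}: a 2F1 with upper {\frac{11}{10}, \frac{5}{4}}, lower {2}, scaled by C = \frac{5}{8}. Verdict: none. Every listed pattern misses the 2F1 form at -\frac{1}{2}, upper {\frac{11}{10}, \frac{5}{4}}.


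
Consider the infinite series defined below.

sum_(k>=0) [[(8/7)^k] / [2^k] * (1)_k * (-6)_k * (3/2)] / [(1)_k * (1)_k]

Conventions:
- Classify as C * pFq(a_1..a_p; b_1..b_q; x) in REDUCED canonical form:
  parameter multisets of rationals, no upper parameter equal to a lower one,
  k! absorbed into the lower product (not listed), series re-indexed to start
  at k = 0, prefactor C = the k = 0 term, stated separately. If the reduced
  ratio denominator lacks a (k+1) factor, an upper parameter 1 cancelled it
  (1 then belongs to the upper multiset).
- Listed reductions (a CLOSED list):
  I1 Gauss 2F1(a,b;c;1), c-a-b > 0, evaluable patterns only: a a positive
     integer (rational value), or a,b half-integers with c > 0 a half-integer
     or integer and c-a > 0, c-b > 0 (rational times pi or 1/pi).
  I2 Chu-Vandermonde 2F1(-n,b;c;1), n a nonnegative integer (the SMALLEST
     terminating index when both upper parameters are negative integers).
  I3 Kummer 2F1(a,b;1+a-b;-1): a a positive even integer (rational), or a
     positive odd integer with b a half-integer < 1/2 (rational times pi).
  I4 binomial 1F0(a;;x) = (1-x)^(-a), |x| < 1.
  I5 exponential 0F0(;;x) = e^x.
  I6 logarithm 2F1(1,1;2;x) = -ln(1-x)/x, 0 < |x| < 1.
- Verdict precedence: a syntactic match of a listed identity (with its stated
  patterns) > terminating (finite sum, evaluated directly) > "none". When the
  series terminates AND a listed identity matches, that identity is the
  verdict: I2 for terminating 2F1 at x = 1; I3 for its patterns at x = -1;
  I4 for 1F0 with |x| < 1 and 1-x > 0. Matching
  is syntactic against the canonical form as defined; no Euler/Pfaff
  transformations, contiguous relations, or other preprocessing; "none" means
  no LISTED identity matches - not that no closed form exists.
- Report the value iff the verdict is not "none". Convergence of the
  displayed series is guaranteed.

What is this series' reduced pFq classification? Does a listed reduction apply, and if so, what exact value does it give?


Canonical form: C = 3/2 times 1F0 with upper {-6}, lower {-}, x = 4/7. Verdict at x = 4/7: the I4 binomial reduction matches (the 1F0 binomial series: exponent 6, x = 4/7). Its exact value is 2187/235298.

Structural cue: t_0 = 3/2 here, and (1)_k (C = 3/2) is k! itself.
Step ratio: r(k) = (4/7) * (k-6) / [(k+1)] - rational in k, leading ratio (4/7); with t_0 = 3/2, classification follows.


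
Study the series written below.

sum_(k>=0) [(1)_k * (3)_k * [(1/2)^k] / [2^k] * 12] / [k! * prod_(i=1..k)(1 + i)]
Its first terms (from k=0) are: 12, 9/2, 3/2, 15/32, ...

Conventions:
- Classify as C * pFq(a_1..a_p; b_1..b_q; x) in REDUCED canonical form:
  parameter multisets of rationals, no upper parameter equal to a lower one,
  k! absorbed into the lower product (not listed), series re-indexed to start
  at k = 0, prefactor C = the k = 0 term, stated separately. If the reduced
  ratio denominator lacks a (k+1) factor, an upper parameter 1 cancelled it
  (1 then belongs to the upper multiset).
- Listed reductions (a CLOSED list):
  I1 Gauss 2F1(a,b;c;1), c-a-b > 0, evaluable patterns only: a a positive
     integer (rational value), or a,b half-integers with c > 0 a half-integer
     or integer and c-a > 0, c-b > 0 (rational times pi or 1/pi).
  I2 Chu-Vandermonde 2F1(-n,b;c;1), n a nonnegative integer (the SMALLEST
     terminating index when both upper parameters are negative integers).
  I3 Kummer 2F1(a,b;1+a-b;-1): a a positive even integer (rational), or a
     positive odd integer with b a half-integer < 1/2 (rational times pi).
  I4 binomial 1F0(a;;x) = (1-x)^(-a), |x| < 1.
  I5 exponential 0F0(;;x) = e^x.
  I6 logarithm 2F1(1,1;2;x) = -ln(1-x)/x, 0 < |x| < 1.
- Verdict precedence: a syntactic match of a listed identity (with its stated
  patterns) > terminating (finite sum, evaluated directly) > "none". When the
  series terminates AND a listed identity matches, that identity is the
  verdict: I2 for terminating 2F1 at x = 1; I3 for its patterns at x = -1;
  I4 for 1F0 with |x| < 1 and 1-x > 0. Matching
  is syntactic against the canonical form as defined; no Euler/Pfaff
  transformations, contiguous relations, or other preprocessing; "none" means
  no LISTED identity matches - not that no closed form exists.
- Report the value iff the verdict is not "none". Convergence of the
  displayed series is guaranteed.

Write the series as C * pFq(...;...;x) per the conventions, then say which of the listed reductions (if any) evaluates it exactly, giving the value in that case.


Key step: x = (1/4) and the lower running product (C = 12) is a rising factorial.
Ratio: r(k) = (1/4) * (k+1) (k+3) / [(k+2) (k+1)] - rational; roots negated = parameters, x = (1/4), C = 12.

With C = 12: the canonical form is 2F1(1, 3; 2; 1/4). Verdict: no listed reduction: x = 1/4 and upper {1, 3} fail every I1-I6 pattern.


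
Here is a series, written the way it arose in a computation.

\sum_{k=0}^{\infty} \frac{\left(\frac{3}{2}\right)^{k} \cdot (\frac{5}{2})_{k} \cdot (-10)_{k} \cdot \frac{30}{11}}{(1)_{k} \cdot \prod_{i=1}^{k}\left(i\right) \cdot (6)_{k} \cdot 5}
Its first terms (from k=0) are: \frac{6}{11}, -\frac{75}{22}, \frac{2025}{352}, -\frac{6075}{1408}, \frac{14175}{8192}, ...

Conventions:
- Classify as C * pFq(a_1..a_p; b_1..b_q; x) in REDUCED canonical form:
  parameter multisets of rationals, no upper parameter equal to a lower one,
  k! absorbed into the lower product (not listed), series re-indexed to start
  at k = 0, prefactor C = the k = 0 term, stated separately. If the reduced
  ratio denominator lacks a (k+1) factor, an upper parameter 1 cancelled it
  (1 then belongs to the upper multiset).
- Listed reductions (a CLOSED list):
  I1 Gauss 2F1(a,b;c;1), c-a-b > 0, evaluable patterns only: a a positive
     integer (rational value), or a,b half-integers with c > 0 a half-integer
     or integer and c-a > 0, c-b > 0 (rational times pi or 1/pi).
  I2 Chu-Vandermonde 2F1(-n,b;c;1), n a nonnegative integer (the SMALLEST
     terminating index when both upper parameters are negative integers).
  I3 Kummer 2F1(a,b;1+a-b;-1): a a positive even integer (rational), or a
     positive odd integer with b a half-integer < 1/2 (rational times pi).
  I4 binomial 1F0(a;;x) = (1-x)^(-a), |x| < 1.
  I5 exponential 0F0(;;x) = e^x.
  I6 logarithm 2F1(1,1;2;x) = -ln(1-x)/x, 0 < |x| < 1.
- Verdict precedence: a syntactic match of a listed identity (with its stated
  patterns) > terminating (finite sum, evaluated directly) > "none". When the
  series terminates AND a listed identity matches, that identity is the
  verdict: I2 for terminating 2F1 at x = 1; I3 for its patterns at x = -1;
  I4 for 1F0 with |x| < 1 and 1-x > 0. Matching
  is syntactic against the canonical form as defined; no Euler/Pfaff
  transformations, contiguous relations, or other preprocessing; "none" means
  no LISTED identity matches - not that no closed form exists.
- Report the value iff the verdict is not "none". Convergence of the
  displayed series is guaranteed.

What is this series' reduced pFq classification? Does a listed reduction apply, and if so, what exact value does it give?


Classification (C = \frac{6}{11}): 2F2 with upper {-10, \frac{5}{2}}, lower {1, 6}, argument x = \frac{3}{2}. Verdict: terminating. (-10)_k vanishes past k = 10, leaving a 11-term sum, computed directly. Its exact value is -\frac{3122284640499}{66142496358400}.

The tell: x = \frac{3}{2} and the lower running product (prefactor 6/11) is a rising factorial.
Step ratio: r(k) = \frac{3}{2} * (k-10) (k+\frac{5}{2}) / [(k+1) (k+6) (k+1)] - rational; roots negated = parameters, x = \frac{3}{2}, C = \frac{6}{11}.


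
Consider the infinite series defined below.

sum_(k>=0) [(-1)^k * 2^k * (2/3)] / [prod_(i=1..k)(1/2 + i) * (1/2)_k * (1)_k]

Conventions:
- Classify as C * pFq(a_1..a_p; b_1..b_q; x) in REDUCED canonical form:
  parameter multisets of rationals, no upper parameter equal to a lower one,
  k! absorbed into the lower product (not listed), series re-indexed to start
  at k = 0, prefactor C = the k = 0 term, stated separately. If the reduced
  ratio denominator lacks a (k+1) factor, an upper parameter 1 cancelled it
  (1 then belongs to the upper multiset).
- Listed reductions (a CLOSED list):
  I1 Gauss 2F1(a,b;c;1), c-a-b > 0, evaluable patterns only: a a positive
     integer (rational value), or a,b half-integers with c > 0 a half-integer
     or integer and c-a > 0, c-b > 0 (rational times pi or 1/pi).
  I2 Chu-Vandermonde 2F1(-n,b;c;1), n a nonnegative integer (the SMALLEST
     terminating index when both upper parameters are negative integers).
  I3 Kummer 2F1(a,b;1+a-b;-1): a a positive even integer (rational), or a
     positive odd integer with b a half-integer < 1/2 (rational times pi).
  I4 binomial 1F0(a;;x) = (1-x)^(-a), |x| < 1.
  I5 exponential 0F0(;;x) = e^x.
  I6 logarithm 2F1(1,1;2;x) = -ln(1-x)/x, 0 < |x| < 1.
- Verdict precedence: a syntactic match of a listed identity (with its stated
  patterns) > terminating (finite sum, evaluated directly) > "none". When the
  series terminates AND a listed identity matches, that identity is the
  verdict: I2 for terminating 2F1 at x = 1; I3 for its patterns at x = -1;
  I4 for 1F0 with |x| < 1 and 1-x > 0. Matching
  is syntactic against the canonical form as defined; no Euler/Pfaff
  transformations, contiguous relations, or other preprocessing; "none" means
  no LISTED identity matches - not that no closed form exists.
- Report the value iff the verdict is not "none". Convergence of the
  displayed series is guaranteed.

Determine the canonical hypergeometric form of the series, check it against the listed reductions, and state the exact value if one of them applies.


This is 2/3 * 0F2(-; 1/2, 3/2; -2) in reduced canonical form. Verdict: no listed reduction: x = -2 and upper {-} fail every I1-I6 pattern.

Structural cue: from the first term 2/3: the lower running product (C = 2/3, x = -2) is a rising factorial.
Ratio: r(k) = (-2) * 1 / [(k+1/2) (k+3/2) (k+1)] ; factor over Q: parameters, x = (-2), and C = 2/3.


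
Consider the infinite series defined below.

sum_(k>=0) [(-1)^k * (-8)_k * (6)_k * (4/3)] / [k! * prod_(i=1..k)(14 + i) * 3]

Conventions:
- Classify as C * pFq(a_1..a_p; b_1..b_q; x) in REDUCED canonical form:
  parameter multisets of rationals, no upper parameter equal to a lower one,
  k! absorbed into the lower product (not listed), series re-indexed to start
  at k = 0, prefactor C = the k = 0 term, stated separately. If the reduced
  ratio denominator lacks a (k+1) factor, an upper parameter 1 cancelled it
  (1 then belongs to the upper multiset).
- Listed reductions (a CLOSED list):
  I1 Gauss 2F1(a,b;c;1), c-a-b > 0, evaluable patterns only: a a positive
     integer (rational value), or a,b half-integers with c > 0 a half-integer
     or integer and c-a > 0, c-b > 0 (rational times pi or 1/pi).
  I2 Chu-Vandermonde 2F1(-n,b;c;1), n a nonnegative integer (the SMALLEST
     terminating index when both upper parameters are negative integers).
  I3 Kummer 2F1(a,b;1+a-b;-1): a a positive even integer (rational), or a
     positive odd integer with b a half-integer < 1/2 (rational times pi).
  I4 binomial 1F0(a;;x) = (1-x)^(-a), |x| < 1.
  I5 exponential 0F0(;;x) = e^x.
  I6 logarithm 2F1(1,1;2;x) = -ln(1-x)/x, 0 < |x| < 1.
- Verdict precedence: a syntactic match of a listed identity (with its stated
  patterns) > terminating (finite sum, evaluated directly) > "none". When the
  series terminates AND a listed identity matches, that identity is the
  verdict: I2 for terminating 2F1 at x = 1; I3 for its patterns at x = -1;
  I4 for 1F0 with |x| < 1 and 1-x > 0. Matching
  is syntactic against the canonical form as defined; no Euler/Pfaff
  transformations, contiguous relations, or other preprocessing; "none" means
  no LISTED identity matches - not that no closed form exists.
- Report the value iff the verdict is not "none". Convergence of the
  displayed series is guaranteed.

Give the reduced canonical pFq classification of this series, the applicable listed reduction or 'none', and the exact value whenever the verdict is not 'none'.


With C = 4/9: the canonical form is 2F1(-8, 6; 15; -1). Verdict: this is Kummer (I3) (x = -1; c = 15 equals 1+a-b for upper {-8, 6}: listed pattern). Sum: 364/45.

Structural cue: with t_0 = 4/9, the constant factors (C = 4/9) combine into one prefactor.
Adjacent-term ratio: r(k) = (-1) * (k-8) (k+6) / [(k+15) (k+1)] - poly over poly, x = (-1) from leading terms; C = 4/9 at k = 0.


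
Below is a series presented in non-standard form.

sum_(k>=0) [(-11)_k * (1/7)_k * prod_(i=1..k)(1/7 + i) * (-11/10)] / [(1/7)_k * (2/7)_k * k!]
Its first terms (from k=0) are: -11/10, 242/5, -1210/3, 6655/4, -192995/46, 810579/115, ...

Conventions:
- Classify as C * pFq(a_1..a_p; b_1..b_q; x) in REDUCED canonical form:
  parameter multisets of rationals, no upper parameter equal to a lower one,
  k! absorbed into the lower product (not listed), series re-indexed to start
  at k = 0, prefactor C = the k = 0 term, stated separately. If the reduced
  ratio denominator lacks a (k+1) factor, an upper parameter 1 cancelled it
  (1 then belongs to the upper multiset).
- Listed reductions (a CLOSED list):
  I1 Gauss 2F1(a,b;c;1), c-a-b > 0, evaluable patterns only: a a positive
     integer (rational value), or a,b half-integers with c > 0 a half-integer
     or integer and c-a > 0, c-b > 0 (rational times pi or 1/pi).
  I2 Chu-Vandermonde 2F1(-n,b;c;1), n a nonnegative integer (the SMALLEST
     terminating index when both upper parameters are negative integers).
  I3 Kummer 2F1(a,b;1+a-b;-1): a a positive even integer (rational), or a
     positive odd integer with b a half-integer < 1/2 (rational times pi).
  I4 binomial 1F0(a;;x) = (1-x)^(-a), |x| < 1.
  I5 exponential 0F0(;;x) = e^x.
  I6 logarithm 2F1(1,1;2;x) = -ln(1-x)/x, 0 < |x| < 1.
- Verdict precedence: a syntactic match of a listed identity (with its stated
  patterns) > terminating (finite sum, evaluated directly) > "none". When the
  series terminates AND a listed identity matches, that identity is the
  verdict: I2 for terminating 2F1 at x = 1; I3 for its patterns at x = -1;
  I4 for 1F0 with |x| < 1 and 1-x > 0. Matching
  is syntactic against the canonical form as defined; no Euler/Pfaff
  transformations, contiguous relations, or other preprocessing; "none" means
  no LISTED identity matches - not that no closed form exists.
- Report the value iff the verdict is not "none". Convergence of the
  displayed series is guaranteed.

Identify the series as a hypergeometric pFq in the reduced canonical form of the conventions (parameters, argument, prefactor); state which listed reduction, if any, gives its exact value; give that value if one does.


The tell: with t_0 = -11/10, the parameter 1/7 appears in both the upper and lower lists and cancels.
Adjacent-term ratio: r(k) = 1 * (k-11) (k+8/7) / [(k+2/7) (k+1)] ; factor over Q: parameters, x = 1, and C = -11/10.

Prefactor -11/10, argument 1: 2F1 with upper {-11, 8/7} over lower {2/7}. Verdict: this is Vandermonde's identity (I2) (terminating 2F1 at x = 1 with n = 11, b = 8/7, c = 2/7). Hence: 17974/564213.


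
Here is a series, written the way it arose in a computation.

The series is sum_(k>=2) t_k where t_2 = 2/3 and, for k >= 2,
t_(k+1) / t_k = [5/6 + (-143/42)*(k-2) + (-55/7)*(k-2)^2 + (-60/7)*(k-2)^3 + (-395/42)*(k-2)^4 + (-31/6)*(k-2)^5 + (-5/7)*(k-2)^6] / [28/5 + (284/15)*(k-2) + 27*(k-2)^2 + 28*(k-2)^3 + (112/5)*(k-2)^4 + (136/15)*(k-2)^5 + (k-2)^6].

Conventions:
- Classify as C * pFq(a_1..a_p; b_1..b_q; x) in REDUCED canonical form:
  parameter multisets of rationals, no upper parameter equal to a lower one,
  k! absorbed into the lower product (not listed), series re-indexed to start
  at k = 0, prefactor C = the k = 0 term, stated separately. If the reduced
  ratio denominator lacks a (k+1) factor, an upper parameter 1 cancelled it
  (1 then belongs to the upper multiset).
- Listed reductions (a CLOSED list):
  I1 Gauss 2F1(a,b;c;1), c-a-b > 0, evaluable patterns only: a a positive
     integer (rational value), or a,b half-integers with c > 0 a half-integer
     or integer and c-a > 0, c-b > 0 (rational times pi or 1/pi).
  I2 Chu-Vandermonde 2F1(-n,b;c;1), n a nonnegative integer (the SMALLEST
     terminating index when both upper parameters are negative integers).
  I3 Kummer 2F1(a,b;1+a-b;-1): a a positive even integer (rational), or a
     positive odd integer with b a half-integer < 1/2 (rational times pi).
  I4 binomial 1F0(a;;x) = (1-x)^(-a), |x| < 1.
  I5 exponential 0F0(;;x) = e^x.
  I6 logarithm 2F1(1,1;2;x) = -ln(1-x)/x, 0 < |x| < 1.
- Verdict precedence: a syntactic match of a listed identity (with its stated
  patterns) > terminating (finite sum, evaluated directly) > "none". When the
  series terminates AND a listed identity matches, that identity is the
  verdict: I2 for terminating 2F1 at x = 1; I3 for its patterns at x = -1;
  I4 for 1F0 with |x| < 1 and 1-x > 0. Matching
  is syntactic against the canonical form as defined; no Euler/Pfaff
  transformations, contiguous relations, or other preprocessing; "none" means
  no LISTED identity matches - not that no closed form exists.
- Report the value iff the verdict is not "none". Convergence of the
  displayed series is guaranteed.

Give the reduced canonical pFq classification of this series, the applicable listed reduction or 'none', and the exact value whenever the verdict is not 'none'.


Classification (C = 2/3): 3F2 with upper {-1/6, 1, 5}, lower {2/3, 6}, argument x = -5/7. Verdict: none. No listed pattern accepts 3F2(-1/6, 1, 5; 2/3, 6; -5/7).

Key observation: t_0 being 2/3, the parameter 7/5 appears in both the upper and lower lists and cancels (alongside the other common factor).
Step ratio: r(k) = (-5/7) * (k-1/6) (k+1) (k+5) / [(k+2/3) (k+6) (k+1)] - rational; roots negated = parameters, x = (-5/7), C = 2/3.


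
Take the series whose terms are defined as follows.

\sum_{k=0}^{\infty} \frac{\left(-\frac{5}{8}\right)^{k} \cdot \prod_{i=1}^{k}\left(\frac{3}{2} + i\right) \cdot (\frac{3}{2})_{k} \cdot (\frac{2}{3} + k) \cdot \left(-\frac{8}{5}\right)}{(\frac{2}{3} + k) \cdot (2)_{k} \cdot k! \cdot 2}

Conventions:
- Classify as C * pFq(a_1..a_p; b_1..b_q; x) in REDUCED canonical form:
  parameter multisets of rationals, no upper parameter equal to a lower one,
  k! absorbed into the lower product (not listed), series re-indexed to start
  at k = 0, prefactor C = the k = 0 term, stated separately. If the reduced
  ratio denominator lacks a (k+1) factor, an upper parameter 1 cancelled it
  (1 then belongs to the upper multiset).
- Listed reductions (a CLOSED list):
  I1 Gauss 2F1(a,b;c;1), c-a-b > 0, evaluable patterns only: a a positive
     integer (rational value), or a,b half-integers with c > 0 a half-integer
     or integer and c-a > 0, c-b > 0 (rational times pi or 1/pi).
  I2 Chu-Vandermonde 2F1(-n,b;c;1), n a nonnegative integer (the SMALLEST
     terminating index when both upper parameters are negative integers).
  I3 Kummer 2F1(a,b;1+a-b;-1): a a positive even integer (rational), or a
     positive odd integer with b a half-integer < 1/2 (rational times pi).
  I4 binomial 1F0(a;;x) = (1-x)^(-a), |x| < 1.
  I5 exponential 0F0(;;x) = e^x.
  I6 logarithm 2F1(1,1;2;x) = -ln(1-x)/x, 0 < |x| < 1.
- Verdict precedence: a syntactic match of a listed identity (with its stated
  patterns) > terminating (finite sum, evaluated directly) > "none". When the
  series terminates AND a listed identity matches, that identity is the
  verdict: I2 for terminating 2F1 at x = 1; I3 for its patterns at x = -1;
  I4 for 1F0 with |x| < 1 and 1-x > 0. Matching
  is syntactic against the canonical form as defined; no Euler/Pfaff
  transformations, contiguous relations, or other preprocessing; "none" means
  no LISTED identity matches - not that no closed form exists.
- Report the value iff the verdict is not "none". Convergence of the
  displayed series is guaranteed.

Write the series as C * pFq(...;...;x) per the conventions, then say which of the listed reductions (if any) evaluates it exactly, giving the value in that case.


With C = -\frac{4}{5}: the canonical form is 2F1(\frac{3}{2}, \frac{5}{2}; 2; -\frac{5}{8}). Verdict: no listed reduction: x = -\frac{5}{8} and upper {\frac{3}{2}, \frac{5}{2}} fail every I1-I6 pattern.

Structural cue: with t_0 = -\frac{4}{5}, k + 2/3 divides numerator and denominator alike; C = -4/5, x = -5/8 after cancelling.
Adjacent-term ratio: r(k) = -\frac{5}{8} * (k+\frac{3}{2}) (k+\frac{5}{2}) / [(k+2) (k+1)] ; factor over Q: parameters, x = -\frac{5}{8}, and C = -\frac{4}{5}.


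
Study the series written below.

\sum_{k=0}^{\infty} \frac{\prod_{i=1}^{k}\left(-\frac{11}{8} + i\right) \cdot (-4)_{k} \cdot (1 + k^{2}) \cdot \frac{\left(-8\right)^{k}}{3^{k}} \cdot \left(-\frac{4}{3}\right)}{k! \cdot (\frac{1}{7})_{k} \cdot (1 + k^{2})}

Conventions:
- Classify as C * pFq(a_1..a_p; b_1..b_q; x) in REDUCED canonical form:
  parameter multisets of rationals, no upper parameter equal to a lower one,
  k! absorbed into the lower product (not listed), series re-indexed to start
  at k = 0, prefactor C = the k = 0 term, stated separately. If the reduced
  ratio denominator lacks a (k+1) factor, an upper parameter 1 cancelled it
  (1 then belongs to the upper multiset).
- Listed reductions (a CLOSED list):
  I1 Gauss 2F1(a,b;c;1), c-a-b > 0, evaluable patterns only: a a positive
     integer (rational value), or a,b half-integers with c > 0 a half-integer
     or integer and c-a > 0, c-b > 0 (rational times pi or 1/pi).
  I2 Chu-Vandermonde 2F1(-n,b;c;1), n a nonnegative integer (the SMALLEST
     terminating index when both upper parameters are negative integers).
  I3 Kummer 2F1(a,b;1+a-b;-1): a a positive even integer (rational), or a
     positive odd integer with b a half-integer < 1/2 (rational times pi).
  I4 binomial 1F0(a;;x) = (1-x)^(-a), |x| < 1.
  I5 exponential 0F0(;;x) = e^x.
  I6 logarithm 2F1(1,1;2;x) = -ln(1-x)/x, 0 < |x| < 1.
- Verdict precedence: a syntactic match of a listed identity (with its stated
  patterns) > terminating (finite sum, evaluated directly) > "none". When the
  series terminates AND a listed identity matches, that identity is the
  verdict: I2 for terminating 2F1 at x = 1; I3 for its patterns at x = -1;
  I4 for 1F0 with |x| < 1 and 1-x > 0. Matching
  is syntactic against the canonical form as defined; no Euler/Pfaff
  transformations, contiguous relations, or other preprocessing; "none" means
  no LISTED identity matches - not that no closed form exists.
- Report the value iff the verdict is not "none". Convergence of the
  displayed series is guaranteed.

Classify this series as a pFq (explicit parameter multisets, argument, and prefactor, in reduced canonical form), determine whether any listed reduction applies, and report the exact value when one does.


Classification (C = -\frac{4}{3}): 2F1 with upper {-4, -\frac{3}{8}}, lower {\frac{1}{7}}, argument x = -\frac{8}{3}. Verdict: terminating - no listed pattern fits, but -4 in the upper list cuts the series at k = 4; direct evaluation. Exact value: \frac{1030247}{3564}.

First insight: from the first term -\frac{4}{3}: the factor k^2 + 1 cancels (top and bottom), leaving C = -4/3.
Term ratio: r(k) = -\frac{8}{3} * (k-4) (k-\frac{3}{8}) / [(k+\frac{1}{7}) (k+1)] - rational; roots negated = parameters, x = -\frac{8}{3}, C = -\frac{4}{3}.


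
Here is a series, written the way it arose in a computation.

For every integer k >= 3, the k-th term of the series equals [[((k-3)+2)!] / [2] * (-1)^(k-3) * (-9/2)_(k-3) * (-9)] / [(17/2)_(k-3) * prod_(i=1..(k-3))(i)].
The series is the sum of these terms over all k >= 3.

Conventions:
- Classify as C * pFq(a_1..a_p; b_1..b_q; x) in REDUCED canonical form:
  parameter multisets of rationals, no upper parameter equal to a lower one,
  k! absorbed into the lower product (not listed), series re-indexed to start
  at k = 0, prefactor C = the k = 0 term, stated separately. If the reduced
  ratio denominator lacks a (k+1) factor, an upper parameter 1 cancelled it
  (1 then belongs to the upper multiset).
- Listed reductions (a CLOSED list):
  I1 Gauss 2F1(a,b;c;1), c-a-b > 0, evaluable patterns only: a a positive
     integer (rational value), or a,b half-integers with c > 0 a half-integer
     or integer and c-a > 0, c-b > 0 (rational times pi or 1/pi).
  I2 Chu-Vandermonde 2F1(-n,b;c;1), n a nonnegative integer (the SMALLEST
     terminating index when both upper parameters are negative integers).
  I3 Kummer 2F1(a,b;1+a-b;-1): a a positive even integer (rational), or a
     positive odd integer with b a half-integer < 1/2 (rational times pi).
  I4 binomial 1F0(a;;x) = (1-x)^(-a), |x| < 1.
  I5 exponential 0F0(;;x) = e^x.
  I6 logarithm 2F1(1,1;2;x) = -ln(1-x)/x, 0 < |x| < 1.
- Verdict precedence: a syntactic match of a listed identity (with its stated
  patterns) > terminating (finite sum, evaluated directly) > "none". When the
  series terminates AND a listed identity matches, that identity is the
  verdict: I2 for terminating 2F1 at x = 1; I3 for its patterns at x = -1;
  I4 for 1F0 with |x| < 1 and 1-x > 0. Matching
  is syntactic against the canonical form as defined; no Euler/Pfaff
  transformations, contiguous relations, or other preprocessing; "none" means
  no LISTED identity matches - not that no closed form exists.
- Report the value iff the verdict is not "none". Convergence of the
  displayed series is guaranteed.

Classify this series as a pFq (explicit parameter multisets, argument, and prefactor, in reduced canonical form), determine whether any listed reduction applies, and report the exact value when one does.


Reduced: x = -1, 2F1, upper = {-9/2, 3}, lower = {17/2}, C = -9. Verdict: the Kummer evaluation I3 matches (x = -1; c = 17/2 equals 1+a-b for upper {-9/2, 3}: listed pattern). Exact value: (-405405/32768) * pi.

Key observation: t_0 = -9 here, and the product of the first k integers (prefactor -9) is k!.
Consecutive-term ratio: r(k) = (-1) * (k-9/2) (k+3) / [(k+17/2) (k+1)] - rational; roots negated = parameters, x = (-1), C = -9.


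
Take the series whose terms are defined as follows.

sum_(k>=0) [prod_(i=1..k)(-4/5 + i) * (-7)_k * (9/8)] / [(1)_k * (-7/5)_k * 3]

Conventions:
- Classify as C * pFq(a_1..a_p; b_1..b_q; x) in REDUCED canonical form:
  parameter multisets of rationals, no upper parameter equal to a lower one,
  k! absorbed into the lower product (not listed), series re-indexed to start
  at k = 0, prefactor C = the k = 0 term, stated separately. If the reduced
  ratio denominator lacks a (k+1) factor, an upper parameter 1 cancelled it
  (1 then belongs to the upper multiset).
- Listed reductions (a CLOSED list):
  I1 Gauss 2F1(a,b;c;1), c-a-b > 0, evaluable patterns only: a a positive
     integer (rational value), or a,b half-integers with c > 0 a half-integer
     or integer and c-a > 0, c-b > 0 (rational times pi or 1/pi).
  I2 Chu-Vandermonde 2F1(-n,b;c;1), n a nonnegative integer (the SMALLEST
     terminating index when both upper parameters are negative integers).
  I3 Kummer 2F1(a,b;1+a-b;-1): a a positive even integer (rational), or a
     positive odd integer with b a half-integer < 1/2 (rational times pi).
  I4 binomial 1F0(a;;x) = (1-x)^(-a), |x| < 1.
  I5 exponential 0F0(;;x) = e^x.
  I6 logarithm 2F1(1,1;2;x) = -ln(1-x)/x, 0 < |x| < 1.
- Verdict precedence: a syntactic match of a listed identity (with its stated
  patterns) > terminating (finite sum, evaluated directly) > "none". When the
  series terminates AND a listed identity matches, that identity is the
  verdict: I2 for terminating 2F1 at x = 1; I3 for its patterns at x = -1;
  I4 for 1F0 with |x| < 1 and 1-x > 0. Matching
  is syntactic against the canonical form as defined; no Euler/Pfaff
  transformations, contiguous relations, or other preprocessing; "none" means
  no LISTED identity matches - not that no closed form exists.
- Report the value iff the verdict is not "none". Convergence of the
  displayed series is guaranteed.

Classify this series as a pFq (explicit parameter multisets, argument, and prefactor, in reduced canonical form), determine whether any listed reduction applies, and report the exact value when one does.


Structural cue: t_0 being 3/8, the constant factors (C = 3/8) combine into one prefactor.
Consecutive-term ratio: r(k) = 1 * (k-7) (k+1/5) / [(k-7/5) (k+1)] - rational in k, leading ratio 1; with t_0 = 3/8, classification follows.

Canonical form: C = 3/8 times 2F1 with upper {-7, 1/5}, lower {-7/5}, x = 1. Verdict: this is Chu-Vandermonde (I2) (terminating 2F1 at x = 1 with n = 7, b = 1/5, c = -7/5). Its exact value is 187/598.


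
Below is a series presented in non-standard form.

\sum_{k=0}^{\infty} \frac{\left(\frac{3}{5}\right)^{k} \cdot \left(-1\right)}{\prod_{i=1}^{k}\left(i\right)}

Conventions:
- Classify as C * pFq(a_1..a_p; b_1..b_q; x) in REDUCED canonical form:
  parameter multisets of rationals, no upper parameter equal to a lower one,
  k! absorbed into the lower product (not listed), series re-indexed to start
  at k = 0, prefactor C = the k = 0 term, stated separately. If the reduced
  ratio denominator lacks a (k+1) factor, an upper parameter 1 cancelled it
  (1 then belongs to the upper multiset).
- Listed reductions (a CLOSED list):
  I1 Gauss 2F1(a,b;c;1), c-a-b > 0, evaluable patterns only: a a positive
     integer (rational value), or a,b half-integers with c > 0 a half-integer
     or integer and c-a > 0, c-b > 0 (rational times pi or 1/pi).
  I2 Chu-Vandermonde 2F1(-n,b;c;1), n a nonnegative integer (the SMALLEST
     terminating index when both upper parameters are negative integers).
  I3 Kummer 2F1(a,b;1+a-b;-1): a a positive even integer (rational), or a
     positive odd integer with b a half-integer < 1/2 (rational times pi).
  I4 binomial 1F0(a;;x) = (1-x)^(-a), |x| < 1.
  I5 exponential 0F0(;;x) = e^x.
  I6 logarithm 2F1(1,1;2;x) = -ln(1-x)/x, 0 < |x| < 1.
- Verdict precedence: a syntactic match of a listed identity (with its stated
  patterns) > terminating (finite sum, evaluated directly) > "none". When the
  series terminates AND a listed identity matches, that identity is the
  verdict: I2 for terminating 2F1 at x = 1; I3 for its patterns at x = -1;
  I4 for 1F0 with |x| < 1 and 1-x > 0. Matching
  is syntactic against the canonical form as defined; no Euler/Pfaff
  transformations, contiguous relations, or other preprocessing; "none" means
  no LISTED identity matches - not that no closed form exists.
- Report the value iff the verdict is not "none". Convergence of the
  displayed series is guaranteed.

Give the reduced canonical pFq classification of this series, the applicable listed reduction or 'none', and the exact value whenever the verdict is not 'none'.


The series (x = \frac{3}{5}) is 0F0: upper {-}, lower {-}, prefactor -1. Verdict: this is exponential (I5) (the 0F0 exponential series at x = \frac{3}{5}). Exact value: \left(-1\right) \cdot e^{\frac{3}{5}}.

Key observation: t_0 = -1 here, and the product of the first k integers (prefactor -1) is k!.
Adjacent-term ratio: r(k) = \frac{3}{5} * 1 / [(k+1)] ; factor over Q: parameters, x = \frac{3}{5}, and C = -1.
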